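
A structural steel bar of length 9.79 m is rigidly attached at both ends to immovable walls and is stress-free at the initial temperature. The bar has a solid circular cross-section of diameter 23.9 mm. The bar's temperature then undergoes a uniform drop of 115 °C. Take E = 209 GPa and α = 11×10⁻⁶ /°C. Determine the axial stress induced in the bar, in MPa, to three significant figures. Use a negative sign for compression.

264 MPa

Free thermal expansion αLΔT = 11e-6 · 9790 · -115 = -12.38 mm.
The walls impose strain ε = −(-12.38)/9790 = 1.2650e-03; σ = Eε = 209000 · 1.2650e-03 = 264.4 MPa.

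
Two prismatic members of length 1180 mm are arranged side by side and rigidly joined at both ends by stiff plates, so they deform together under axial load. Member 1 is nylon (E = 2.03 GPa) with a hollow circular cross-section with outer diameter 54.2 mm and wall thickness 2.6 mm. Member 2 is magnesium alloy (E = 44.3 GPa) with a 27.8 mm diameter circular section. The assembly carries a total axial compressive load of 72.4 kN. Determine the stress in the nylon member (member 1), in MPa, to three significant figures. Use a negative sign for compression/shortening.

-5.30 MPa

A_1 = 421.5 mm².
A_2 = 607 mm².
Equal strain + equilibrium ⇒ each member carries load in proportion to AE: A₁E₁ = 855600 N, A₂E₂ = 26890000 N, ΣAE = 27750000 N.
σ₁ = P·E₁/ΣAE = -72400·2030/27750000 = -5.297 MPa.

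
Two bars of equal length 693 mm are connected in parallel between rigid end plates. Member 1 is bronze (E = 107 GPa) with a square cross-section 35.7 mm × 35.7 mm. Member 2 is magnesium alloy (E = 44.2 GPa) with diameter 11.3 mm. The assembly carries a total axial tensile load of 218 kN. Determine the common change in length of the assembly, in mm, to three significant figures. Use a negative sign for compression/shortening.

A_1 = 1274 mm².
A_2 = 100.3 mm².
Equal strain + equilibrium ⇒ each member carries load in proportion to AE: A₁E₁ = 136400000 N, A₂E₂ = 4433000 N, ΣAE = 140800000 N.
δ = PL/ΣAE = 218000·693/140800000 = 1.073 mm.

1.07 mm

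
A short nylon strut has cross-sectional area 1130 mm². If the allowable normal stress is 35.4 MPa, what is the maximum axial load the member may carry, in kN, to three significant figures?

P_max = σ_allow · A = 35.4 · 1130 = 40000 N = 40 kN.

40.0 kN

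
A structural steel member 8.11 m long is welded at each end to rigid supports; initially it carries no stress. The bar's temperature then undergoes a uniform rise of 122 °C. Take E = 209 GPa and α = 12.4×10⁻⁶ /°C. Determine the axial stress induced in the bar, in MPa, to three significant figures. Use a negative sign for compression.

-316 MPa

Free thermal expansion αLΔT = 12.4e-6 · 8110 · 122 = 12.27 mm.
The walls impose strain ε = −(12.27)/8110 = -1.5128e-03; σ = Eε = 209000 · -1.5128e-03 = -316.2 MPa.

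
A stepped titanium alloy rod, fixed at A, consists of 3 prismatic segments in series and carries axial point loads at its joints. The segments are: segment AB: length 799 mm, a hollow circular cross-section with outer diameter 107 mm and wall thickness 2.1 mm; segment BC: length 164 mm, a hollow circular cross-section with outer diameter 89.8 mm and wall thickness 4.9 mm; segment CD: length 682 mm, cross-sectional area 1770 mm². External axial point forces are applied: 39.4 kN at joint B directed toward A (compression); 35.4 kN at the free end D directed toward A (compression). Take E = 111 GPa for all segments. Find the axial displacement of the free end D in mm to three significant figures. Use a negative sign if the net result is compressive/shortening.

-0.941 mm

Internal axial forces (sectioning from the free end, tension +): N_CD = -35.4 kN, N_BC = -35.4 kN, N_AB = -74.8 kN.
A_AB = 692.1 mm².
A_BC = 1307 mm².
δ_AB = -74800·799/(692.1·111000) = -0.778 mm
δ_BC = -35400·164/(1307·111000) = -0.04002 mm
δ_CD = -35400·682/(1770·111000) = -0.1229 mm
δ = Σδ_i = -0.9409 mm.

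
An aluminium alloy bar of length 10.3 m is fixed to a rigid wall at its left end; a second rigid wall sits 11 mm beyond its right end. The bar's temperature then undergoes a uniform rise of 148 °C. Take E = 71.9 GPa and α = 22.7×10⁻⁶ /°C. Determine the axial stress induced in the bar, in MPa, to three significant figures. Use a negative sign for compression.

Free thermal expansion αLΔT = 22.7e-6 · 10300 · 148 = 34.6 mm.
The walls engage after the gap closes; constrained expansion = 34.6 − 11 = 23.6 mm.
The walls impose strain ε = −(23.6)/10300 = -2.2916e-03; σ = Eε = 71900 · -2.2916e-03 = -164.8 MPa.

-165 MPa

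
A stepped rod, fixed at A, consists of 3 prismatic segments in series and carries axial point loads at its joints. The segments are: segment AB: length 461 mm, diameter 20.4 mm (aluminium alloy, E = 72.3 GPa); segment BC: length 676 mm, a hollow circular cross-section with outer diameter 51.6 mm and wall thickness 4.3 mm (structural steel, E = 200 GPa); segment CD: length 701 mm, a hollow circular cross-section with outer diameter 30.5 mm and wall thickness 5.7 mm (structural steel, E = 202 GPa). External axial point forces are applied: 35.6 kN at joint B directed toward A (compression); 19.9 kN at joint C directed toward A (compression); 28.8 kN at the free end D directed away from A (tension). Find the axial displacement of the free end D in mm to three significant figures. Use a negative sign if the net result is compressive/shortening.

-0.249 mm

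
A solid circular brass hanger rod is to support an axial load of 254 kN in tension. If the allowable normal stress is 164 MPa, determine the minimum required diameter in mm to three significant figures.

44.4 mm

Required area A ≥ P/σ_allow = 254000/164 = 1549 mm².
For a solid circular section, d ≥ √(4A/π) = 44.41 mm.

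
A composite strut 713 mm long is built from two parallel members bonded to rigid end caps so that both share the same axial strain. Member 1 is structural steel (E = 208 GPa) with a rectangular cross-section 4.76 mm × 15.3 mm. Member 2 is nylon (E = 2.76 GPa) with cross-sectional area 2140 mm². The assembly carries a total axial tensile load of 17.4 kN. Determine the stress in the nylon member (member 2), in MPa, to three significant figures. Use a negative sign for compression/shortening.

A_1 = 72.83 mm².
Equal strain + equilibrium ⇒ each member carries load in proportion to AE: A₁E₁ = 15150000 N, A₂E₂ = 5906000 N, ΣAE = 21050000 N.
σ₂ = P·E₂/ΣAE = 17400·2760/21050000 = 2.281 MPa.

2.28 MPa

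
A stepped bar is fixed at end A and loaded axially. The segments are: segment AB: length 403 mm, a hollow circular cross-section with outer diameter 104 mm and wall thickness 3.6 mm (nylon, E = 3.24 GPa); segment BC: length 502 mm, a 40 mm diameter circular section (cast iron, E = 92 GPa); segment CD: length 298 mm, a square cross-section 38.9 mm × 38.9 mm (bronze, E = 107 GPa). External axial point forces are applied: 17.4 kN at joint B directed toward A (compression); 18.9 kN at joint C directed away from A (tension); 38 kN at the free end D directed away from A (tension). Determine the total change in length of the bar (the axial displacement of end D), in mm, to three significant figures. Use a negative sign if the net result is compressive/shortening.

Internal axial forces (sectioning from the free end, tension +): N_CD = 38 kN, N_BC = 56.9 kN, N_AB = 39.5 kN.
A_AB = 1135 mm².
A_BC = 1257 mm².
A_CD = 1513 mm².
δ_AB = 39500·403/(1135·3240) = 4.327 mm
δ_BC = 56900·502/(1257·92000) = 0.2471 mm
δ_CD = 38000·298/(1513·107000) = 0.06994 mm
δ = Σδ_i = 4.644 mm.

4.64 mm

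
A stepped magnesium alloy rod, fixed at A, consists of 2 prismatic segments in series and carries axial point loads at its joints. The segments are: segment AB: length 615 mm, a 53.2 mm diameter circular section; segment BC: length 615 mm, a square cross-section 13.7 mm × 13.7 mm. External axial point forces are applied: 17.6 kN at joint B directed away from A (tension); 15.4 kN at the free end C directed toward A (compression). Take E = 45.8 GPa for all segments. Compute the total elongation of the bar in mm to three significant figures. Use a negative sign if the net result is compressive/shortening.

Internal axial forces (sectioning from the free end, tension +): N_BC = -15.4 kN, N_AB = 2.2 kN.
A_AB = 2223 mm².
A_BC = 187.7 mm².
δ_AB = 2200·615/(2223·45800) = 0.01329 mm
δ_BC = -15400·615/(187.7·45800) = -1.102 mm
δ = Σδ_i = -1.088 mm.

-1.09 mm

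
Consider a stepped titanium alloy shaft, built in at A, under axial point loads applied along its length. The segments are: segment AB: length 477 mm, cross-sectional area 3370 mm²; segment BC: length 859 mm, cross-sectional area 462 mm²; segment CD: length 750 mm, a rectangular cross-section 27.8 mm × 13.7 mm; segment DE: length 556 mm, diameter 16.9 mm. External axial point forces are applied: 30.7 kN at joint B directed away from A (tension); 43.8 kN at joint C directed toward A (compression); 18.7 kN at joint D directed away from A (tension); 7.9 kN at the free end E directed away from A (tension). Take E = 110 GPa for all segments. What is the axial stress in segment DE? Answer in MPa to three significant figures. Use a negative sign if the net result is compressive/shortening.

35.2 MPa

Internal axial forces (sectioning from the free end, tension +): N_DE = 7.9 kN, N_CD = 26.6 kN, N_BC = -17.2 kN, N_AB = 13.5 kN.
A_DE = 224.3 mm².
σ_DE = N_DE/A_DE = 7900/224.3 = 35.22 MPa.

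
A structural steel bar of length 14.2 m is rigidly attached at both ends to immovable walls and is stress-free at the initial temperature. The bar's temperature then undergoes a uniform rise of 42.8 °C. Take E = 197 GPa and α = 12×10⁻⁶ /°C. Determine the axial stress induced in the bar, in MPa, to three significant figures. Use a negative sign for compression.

-101 MPa

Free thermal expansion αLΔT = 12e-6 · 14200 · 42.8 = 7.293 mm.
The walls impose strain ε = −(7.293)/14200 = -5.1360e-04; σ = Eε = 197000 · -5.1360e-04 = -101.2 MPa.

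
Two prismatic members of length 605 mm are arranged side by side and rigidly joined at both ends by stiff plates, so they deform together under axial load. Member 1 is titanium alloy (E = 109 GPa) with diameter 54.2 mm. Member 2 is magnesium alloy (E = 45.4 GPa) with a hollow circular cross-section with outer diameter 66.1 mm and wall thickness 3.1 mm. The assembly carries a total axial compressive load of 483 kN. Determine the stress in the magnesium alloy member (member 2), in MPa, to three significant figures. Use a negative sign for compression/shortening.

-78.5 MPa

A_1 = 2307 mm².
A_2 = 613.6 mm².
Equal strain + equilibrium ⇒ each member carries load in proportion to AE: A₁E₁ = 251500000 N, A₂E₂ = 27860000 N, ΣAE = 279300000 N.
σ₂ = P·E₂/ΣAE = -483000·45400/279300000 = -78.5 MPa.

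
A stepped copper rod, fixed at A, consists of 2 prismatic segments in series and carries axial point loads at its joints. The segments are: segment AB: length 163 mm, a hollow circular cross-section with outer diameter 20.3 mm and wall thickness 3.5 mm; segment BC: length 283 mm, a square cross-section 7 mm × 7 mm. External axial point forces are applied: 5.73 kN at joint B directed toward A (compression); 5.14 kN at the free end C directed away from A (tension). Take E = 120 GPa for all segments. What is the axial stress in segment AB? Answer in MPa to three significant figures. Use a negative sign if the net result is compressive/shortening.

-3.19 MPa

Internal axial forces (sectioning from the free end, tension +): N_BC = 5.14 kN, N_AB = -0.59 kN.
A_AB = 184.7 mm².
σ_AB = N_AB/A_AB = -590/184.7 = -3.194 MPa.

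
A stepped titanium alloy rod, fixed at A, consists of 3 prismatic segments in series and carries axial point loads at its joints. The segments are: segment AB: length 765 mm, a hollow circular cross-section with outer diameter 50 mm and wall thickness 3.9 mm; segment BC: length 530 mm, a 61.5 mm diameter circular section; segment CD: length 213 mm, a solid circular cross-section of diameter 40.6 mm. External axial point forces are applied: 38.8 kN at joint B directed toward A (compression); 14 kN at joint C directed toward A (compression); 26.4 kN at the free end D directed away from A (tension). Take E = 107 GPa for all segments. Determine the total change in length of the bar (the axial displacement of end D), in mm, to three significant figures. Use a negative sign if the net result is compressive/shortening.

Internal axial forces (sectioning from the free end, tension +): N_CD = 26.4 kN, N_BC = 12.4 kN, N_AB = -26.4 kN.
A_AB = 564.8 mm².
A_BC = 2971 mm².
A_CD = 1295 mm².
δ_AB = -26400·765/(564.8·107000) = -0.3342 mm
δ_BC = 12400·530/(2971·107000) = 0.02068 mm
δ_CD = 26400·213/(1295·107000) = 0.04059 mm
δ = Σδ_i = -0.2729 mm.

-0.273 mm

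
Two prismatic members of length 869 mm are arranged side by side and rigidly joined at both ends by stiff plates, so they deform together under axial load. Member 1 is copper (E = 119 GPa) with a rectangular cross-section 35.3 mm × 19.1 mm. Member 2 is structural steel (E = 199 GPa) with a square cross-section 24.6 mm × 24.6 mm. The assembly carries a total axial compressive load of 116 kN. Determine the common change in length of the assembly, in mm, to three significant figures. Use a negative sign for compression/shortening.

A_1 = 674.2 mm².
A_2 = 605.2 mm².
Equal strain + equilibrium ⇒ each member carries load in proportion to AE: A₁E₁ = 80230000 N, A₂E₂ = 120400000 N, ΣAE = 200700000 N.
δ = PL/ΣAE = -116000·869/200700000 = -0.5024 mm.

-0.502 mm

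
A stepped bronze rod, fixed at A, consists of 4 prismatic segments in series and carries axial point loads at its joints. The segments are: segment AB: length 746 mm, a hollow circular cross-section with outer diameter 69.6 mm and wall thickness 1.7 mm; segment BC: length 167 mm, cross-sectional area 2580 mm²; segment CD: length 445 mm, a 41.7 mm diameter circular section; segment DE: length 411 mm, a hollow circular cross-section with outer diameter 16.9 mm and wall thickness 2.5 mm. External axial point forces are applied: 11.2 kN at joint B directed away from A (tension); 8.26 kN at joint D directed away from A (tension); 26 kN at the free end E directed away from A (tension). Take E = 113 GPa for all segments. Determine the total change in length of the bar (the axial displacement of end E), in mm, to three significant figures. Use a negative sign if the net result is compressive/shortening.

1.78 mm

Internal axial forces (sectioning from the free end, tension +): N_DE = 26 kN, N_CD = 34.26 kN, N_BC = 34.26 kN, N_AB = 45.46 kN.
A_AB = 362.6 mm².
A_CD = 1366 mm².
A_DE = 113.1 mm².
δ_AB = 45460·746/(362.6·113000) = 0.8276 mm
δ_BC = 34260·167/(2580·113000) = 0.01962 mm
δ_CD = 34260·445/(1366·113000) = 0.09879 mm
δ_DE = 26000·411/(113.1·113000) = 0.8362 mm
δ = Σδ_i = 1.782 mm.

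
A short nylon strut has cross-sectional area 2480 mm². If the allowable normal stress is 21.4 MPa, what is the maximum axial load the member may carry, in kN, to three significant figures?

53.1 kN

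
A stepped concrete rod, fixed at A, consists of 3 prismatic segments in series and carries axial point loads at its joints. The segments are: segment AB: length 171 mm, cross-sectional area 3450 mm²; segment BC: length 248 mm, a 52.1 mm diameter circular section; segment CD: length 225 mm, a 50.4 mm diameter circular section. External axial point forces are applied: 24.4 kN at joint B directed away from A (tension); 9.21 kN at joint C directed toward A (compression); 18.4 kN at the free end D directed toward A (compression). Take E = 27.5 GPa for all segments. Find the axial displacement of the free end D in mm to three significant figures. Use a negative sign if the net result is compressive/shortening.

Internal axial forces (sectioning from the free end, tension +): N_CD = -18.4 kN, N_BC = -27.61 kN, N_AB = -3.21 kN.
A_BC = 2132 mm².
A_CD = 1995 mm².
δ_AB = -3210·171/(3450·27500) = -0.005786 mm
δ_BC = -27610·248/(2132·27500) = -0.1168 mm
δ_CD = -18400·225/(1995·27500) = -0.07546 mm
δ = Σδ_i = -0.198 mm.

-0.198 mm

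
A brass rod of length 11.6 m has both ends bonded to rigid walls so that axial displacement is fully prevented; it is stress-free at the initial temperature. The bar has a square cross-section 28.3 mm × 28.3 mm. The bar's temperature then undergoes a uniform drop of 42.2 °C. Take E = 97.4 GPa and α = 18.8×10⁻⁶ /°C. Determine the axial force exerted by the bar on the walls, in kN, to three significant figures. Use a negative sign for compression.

Free thermal expansion αLΔT = 18.8e-6 · 11600 · -42.2 = -9.203 mm.
The walls impose strain ε = −(-9.203)/11600 = 7.9336e-04; σ = Eε = 97400 · 7.9336e-04 = 77.27 MPa.
Wall reaction R = σ·A = 77.27·800.9 = 61890 N = 61.89 kN.

61.9 kN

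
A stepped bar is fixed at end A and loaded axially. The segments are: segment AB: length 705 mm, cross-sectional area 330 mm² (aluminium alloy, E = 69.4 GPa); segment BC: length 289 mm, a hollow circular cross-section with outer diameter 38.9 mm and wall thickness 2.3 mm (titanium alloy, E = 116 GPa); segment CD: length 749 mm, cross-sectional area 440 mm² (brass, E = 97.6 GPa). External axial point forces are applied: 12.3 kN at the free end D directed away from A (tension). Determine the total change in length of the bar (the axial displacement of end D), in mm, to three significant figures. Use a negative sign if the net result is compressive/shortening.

0.709 mm

Internal axial forces (sectioning from the free end, tension +): N_CD = 12.3 kN, N_BC = 12.3 kN, N_AB = 12.3 kN.
A_BC = 264.5 mm².
δ_AB = 12300·705/(330·69400) = 0.3786 mm
δ_BC = 12300·289/(264.5·116000) = 0.1159 mm
δ_CD = 12300·749/(440·97600) = 0.2145 mm
δ = Σδ_i = 0.709 mm.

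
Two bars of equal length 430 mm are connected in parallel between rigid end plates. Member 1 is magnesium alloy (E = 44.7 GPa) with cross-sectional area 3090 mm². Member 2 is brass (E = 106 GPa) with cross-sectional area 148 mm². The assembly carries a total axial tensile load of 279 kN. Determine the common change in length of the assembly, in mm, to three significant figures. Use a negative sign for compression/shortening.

0.780 mm

Equal strain + equilibrium ⇒ each member carries load in proportion to AE: A₁E₁ = 138100000 N, A₂E₂ = 15690000 N, ΣAE = 153800000 N.
δ = PL/ΣAE = 279000·430/153800000 = 0.78 mm.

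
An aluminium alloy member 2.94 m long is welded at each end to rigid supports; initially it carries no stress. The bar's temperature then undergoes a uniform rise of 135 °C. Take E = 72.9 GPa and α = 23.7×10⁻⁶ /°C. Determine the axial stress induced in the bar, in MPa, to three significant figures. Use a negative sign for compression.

Free thermal expansion αLΔT = 23.7e-6 · 2940 · 135 = 9.407 mm.
The walls impose strain ε = −(9.407)/2940 = -3.1995e-03; σ = Eε = 72900 · -3.1995e-03 = -233.2 MPa.

-233 MPa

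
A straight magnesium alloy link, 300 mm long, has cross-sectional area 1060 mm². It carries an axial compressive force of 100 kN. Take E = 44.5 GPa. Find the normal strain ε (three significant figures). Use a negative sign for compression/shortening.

σ = N/A = -94.34 MPa; ε = σ/E = -94.34/44500 = -2.120e-03.

-0.00212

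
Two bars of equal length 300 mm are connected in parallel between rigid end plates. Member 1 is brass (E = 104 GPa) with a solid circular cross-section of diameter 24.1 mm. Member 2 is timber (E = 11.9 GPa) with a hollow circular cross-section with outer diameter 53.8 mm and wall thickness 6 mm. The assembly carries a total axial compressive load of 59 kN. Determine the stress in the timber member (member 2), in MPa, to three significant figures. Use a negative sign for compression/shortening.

-12.1 MPa

A_1 = 456.2 mm².
A_2 = 901 mm².
Equal strain + equilibrium ⇒ each member carries load in proportion to AE: A₁E₁ = 47440000 N, A₂E₂ = 10720000 N, ΣAE = 58160000 N.
σ₂ = P·E₂/ΣAE = -59000·11900/58160000 = -12.07 MPa.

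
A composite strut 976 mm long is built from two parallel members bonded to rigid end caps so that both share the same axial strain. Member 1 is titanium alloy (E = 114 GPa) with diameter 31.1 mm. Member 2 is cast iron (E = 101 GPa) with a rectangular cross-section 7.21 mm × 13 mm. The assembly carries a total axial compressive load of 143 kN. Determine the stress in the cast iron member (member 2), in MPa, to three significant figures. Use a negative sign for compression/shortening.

-150 MPa

A_1 = 759.6 mm².
A_2 = 93.73 mm².
Equal strain + equilibrium ⇒ each member carries load in proportion to AE: A₁E₁ = 86600000 N, A₂E₂ = 9467000 N, ΣAE = 96070000 N.
σ₂ = P·E₂/ΣAE = -143000·101000/96070000 = -150.3 MPa.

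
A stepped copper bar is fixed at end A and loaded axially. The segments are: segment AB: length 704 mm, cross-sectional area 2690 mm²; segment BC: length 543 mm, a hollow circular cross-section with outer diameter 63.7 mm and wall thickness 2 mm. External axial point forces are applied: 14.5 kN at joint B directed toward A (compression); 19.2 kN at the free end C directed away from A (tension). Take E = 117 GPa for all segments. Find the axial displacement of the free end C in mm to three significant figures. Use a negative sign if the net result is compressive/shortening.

0.240 mm

Internal axial forces (sectioning from the free end, tension +): N_BC = 19.2 kN, N_AB = 4.7 kN.
A_BC = 387.7 mm².
δ_AB = 4700·704/(2690·117000) = 0.01051 mm
δ_BC = 19200·543/(387.7·117000) = 0.2299 mm
δ = Σδ_i = 0.2404 mm.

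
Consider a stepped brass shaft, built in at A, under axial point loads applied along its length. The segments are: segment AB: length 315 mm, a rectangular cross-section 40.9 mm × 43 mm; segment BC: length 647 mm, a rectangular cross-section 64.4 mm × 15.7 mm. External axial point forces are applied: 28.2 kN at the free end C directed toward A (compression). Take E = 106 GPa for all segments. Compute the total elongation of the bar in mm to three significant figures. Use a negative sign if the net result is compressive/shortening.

Internal axial forces (sectioning from the free end, tension +): N_BC = -28.2 kN, N_AB = -28.2 kN.
A_AB = 1759 mm².
A_BC = 1011 mm².
δ_AB = -28200·315/(1759·106000) = -0.04765 mm
δ_BC = -28200·647/(1011·106000) = -0.1702 mm
δ = Σδ_i = -0.2179 mm.

-0.218 mm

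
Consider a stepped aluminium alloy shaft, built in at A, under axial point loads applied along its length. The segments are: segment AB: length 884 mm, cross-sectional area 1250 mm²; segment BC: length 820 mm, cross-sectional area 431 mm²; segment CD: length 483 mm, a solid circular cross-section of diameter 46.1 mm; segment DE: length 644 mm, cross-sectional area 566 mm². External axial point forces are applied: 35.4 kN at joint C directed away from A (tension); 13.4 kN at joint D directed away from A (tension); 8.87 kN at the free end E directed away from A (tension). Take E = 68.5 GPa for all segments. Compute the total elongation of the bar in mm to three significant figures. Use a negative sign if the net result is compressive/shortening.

2.44 mm

Internal axial forces (sectioning from the free end, tension +): N_DE = 8.87 kN, N_CD = 22.27 kN, N_BC = 57.67 kN, N_AB = 57.67 kN.
A_CD = 1669 mm².
δ_AB = 57670·884/(1250·68500) = 0.5954 mm
δ_BC = 57670·820/(431·68500) = 1.602 mm
δ_CD = 22270·483/(1669·68500) = 0.09408 mm
δ_DE = 8870·644/(566·68500) = 0.1473 mm
δ = Σδ_i = 2.439 mm.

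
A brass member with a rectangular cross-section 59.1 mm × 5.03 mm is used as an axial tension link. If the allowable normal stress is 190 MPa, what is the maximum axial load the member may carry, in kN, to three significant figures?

A = 297.3 mm².
P_max = σ_allow · A = 190 · 297.3 = 56480 N = 56.48 kN.

56.5 kN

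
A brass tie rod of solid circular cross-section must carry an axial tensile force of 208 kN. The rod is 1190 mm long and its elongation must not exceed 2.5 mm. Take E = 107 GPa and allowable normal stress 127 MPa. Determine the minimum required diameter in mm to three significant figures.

45.7 mm

Required area A ≥ P/σ_allow = 208000/127 = 1638 mm².
For a solid circular section, d ≥ √(4A/π) = 45.67 mm.
Elongation limit: A ≥ PL/(Eδ_allow) = 208000·1190/(107000·2.5) = 925.3 mm² ⇒ d ≥ 34.32 mm.
The stress limit governs.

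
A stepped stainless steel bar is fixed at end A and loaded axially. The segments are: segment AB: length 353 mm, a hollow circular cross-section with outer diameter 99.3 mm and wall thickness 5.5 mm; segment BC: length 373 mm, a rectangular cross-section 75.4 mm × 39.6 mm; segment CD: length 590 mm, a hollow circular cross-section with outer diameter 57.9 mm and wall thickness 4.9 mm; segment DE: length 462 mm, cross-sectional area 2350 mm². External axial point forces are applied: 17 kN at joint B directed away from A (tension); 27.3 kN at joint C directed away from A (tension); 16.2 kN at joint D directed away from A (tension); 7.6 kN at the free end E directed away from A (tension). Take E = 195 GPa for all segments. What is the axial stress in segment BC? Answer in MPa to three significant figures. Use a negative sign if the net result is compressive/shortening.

17.1 MPa

Internal axial forces (sectioning from the free end, tension +): N_DE = 7.6 kN, N_CD = 23.8 kN, N_BC = 51.1 kN, N_AB = 68.1 kN.
A_BC = 2986 mm².
σ_BC = N_BC/A_BC = 51100/2986 = 17.11 MPa.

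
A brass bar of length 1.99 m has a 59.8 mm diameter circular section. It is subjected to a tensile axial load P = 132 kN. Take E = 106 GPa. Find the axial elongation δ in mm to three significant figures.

0.882 mm

A = 2809 mm².
δ_mech = NL/(AE) = 132000·1990/(2809·106000) = 0.8823 mm.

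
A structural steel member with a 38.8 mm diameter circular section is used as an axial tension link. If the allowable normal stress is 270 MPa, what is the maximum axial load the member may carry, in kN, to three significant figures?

319 kN

A = 1182 mm².
P_max = σ_allow · A = 270 · 1182 = 319200 N = 319.2 kN.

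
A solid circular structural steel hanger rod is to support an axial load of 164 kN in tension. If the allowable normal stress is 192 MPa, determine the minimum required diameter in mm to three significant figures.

Required area A ≥ P/σ_allow = 164000/192 = 854.2 mm².
For a solid circular section, d ≥ √(4A/π) = 32.98 mm.

33.0 mm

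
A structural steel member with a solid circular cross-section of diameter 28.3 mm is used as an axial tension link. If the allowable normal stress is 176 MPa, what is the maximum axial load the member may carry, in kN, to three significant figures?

A = 629 mm².
P_max = σ_allow · A = 176 · 629 = 110700 N = 110.7 kN.

111 kN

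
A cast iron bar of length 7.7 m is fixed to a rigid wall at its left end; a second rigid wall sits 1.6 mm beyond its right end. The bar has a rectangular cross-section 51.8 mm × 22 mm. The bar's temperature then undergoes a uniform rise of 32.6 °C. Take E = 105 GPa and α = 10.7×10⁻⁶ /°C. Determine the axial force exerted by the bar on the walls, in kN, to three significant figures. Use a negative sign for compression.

-16.9 kN

Free thermal expansion αLΔT = 10.7e-6 · 7700 · 32.6 = 2.686 mm.
The walls engage after the gap closes; constrained expansion = 2.686 − 1.6 = 1.086 mm.
The walls impose strain ε = −(1.086)/7700 = -1.4103e-04; σ = Eε = 105000 · -1.4103e-04 = -14.81 MPa.
Wall reaction R = σ·A = -14.81·1140 = -16880 N = -16.88 kN.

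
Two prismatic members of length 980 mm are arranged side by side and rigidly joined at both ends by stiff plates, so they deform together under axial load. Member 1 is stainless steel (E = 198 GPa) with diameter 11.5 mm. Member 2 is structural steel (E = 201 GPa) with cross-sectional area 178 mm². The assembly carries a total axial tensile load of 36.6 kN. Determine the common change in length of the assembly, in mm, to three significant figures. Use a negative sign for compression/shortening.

A_1 = 103.9 mm².
Equal strain + equilibrium ⇒ each member carries load in proportion to AE: A₁E₁ = 20570000 N, A₂E₂ = 35780000 N, ΣAE = 56340000 N.
δ = PL/ΣAE = 36600·980/56340000 = 0.6366 mm.

0.637 mm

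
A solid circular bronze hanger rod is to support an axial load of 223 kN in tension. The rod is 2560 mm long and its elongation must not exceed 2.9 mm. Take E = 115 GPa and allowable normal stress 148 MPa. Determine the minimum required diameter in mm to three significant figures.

Required area A ≥ P/σ_allow = 223000/148 = 1507 mm².
For a solid circular section, d ≥ √(4A/π) = 43.8 mm.
Elongation limit: A ≥ PL/(Eδ_allow) = 223000·2560/(115000·2.9) = 1712 mm² ⇒ d ≥ 46.69 mm.
The elongation limit governs.

46.7 mm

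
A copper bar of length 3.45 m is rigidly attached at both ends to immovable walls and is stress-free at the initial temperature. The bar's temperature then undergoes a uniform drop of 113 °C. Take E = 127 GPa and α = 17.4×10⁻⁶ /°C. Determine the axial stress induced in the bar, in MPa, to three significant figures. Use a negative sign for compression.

250 MPa

Free thermal expansion αLΔT = 17.4e-6 · 3450 · -113 = -6.783 mm.
The walls impose strain ε = −(-6.783)/3450 = 1.9662e-03; σ = Eε = 127000 · 1.9662e-03 = 249.7 MPa.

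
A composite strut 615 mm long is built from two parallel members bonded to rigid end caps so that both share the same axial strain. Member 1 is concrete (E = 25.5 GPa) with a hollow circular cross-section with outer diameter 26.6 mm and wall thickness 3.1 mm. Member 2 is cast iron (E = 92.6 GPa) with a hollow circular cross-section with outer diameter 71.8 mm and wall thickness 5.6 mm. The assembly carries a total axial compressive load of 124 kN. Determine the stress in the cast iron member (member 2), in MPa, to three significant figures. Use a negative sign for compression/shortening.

-101 MPa

A_1 = 228.9 mm².
A_2 = 1165 mm².
Equal strain + equilibrium ⇒ each member carries load in proportion to AE: A₁E₁ = 5836000 N, A₂E₂ = 107800000 N, ΣAE = 113700000 N.
σ₂ = P·E₂/ΣAE = -124000·92600/113700000 = -101 MPa.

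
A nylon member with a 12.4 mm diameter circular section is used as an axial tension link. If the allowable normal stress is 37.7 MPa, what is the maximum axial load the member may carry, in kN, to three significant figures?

4.55 kN

A = 120.8 mm².
P_max = σ_allow · A = 37.7 · 120.8 = 4553 N = 4.553 kN.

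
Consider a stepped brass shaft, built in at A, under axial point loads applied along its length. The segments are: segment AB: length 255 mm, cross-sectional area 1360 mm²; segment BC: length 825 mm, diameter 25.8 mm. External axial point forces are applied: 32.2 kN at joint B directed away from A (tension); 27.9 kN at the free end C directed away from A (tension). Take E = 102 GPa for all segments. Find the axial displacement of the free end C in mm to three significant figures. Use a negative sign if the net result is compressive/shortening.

0.542 mm

Internal axial forces (sectioning from the free end, tension +): N_BC = 27.9 kN, N_AB = 60.1 kN.
A_BC = 522.8 mm².
δ_AB = 60100·255/(1360·102000) = 0.1105 mm
δ_BC = 27900·825/(522.8·102000) = 0.4316 mm
δ = Σδ_i = 0.5421 mm.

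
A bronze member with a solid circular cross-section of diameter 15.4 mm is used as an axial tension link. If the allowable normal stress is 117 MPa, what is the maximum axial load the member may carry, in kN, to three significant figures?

21.8 kN

A = 186.3 mm².
P_max = σ_allow · A = 117 · 186.3 = 21790 N = 21.79 kN.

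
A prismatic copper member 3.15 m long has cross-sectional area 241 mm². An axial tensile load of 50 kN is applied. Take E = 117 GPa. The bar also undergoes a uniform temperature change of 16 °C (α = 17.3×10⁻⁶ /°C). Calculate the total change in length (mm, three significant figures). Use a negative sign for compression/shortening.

6.46 mm

δ_mech = NL/(AE) = 50000·3150/(241·117000) = 5.586 mm.
δ_thermal = αLΔT = 17.3e-6·3150·16 = 0.8719 mm.
δ = δ_mech + δ_thermal = 6.458 mm.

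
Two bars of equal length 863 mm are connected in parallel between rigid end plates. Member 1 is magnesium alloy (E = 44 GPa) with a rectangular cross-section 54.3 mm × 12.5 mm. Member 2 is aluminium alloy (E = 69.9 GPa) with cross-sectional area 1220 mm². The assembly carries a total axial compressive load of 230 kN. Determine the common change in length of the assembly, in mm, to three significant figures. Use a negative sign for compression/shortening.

A_1 = 678.8 mm².
Equal strain + equilibrium ⇒ each member carries load in proportion to AE: A₁E₁ = 29860000 N, A₂E₂ = 85280000 N, ΣAE = 115100000 N.
δ = PL/ΣAE = -230000·863/115100000 = -1.724 mm.

-1.72 mm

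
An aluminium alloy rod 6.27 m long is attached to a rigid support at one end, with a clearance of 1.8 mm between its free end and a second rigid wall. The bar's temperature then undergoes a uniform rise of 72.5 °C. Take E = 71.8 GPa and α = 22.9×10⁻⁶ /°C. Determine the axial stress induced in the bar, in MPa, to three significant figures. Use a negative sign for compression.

-98.6 MPa

Free thermal expansion αLΔT = 22.9e-6 · 6270 · 72.5 = 10.41 mm.
The walls engage after the gap closes; constrained expansion = 10.41 − 1.8 = 8.61 mm.
The walls impose strain ε = −(8.61)/6270 = -1.3732e-03; σ = Eε = 71800 · -1.3732e-03 = -98.59 MPa.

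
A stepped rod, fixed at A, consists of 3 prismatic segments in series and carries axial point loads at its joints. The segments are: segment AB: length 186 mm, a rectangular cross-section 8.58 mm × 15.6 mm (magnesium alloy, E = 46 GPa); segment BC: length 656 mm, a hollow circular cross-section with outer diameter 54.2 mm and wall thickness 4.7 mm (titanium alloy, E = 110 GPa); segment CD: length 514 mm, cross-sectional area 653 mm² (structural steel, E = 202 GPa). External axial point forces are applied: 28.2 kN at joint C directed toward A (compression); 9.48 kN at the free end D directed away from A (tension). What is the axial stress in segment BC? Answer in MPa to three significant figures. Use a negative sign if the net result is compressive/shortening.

-25.6 MPa

Internal axial forces (sectioning from the free end, tension +): N_CD = 9.48 kN, N_BC = -18.72 kN, N_AB = -18.72 kN.
A_BC = 730.9 mm².
σ_BC = N_BC/A_BC = -18720/730.9 = -25.61 MPa.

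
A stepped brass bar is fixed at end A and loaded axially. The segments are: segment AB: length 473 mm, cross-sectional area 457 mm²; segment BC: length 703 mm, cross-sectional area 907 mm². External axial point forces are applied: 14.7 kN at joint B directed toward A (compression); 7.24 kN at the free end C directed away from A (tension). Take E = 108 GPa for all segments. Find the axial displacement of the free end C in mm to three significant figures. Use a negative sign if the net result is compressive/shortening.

-0.0195 mm

Internal axial forces (sectioning from the free end, tension +): N_BC = 7.24 kN, N_AB = -7.46 kN.
δ_AB = -7460·473/(457·108000) = -0.07149 mm
δ_BC = 7240·703/(907·108000) = 0.05196 mm
δ = Σδ_i = -0.01953 mm.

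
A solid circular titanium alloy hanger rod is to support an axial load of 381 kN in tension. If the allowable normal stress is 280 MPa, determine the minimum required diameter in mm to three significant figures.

Required area A ≥ P/σ_allow = 381000/280 = 1361 mm².
For a solid circular section, d ≥ √(4A/π) = 41.62 mm.

41.6 mm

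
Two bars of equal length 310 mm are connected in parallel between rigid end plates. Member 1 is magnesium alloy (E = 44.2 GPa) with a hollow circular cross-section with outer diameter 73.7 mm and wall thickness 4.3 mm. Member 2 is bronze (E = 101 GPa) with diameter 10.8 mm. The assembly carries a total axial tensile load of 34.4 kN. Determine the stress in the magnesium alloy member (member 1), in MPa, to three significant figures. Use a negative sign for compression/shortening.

A_1 = 937.5 mm².
A_2 = 91.61 mm².
Equal strain + equilibrium ⇒ each member carries load in proportion to AE: A₁E₁ = 41440000 N, A₂E₂ = 9252000 N, ΣAE = 50690000 N.
σ₁ = P·E₁/ΣAE = 34400·44200/50690000 = 30 MPa.

30.0 MPa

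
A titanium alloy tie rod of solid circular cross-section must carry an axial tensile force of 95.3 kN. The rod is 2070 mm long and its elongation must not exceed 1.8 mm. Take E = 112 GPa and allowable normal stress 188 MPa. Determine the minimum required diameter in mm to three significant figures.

Required area A ≥ P/σ_allow = 95300/188 = 506.9 mm².
For a solid circular section, d ≥ √(4A/π) = 25.41 mm.
Elongation limit: A ≥ PL/(Eδ_allow) = 95300·2070/(112000·1.8) = 978.5 mm² ⇒ d ≥ 35.3 mm.
The elongation limit governs.

35.3 mm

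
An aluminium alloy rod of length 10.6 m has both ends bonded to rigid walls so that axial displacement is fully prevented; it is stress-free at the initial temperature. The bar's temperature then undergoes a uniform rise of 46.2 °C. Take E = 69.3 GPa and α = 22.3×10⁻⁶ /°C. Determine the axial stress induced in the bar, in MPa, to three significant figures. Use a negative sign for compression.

Free thermal expansion αLΔT = 22.3e-6 · 10600 · 46.2 = 10.92 mm.
The walls impose strain ε = −(10.92)/10600 = -1.0303e-03; σ = Eε = 69300 · -1.0303e-03 = -71.4 MPa.

-71.4 MPa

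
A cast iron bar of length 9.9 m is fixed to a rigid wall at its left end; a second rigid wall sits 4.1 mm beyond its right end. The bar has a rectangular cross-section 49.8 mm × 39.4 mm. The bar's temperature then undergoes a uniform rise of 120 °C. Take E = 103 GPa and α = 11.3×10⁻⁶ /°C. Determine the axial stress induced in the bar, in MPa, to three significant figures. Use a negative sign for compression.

Free thermal expansion αLΔT = 11.3e-6 · 9900 · 120 = 13.42 mm.
The walls engage after the gap closes; constrained expansion = 13.42 − 4.1 = 9.324 mm.
The walls impose strain ε = −(9.324)/9900 = -9.4186e-04; σ = Eε = 103000 · -9.4186e-04 = -97.01 MPa.

-97.0 MPa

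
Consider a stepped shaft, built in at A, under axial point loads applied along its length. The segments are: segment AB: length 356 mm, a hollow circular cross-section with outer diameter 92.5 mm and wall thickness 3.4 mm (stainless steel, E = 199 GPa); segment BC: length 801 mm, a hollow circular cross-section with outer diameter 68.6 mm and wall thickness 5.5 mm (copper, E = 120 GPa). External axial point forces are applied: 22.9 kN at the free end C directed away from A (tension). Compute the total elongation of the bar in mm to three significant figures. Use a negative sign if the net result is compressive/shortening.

0.183 mm

Internal axial forces (sectioning from the free end, tension +): N_BC = 22.9 kN, N_AB = 22.9 kN.
A_AB = 951.7 mm².
A_BC = 1090 mm².
δ_AB = 22900·356/(951.7·199000) = 0.04305 mm
δ_BC = 22900·801/(1090·120000) = 0.1402 mm
δ = Σδ_i = 0.1832 mm.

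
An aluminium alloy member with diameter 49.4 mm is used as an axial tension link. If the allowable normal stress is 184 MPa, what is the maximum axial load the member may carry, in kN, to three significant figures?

353 kN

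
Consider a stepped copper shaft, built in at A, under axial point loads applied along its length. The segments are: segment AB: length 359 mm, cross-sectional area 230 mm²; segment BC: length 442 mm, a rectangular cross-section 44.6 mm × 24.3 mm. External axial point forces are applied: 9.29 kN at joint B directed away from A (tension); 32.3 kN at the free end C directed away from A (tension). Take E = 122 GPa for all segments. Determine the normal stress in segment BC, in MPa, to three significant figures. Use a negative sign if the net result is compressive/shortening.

Internal axial forces (sectioning from the free end, tension +): N_BC = 32.3 kN, N_AB = 41.59 kN.
A_BC = 1084 mm².
σ_BC = N_BC/A_BC = 32300/1084 = 29.8 MPa.

29.8 MPa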